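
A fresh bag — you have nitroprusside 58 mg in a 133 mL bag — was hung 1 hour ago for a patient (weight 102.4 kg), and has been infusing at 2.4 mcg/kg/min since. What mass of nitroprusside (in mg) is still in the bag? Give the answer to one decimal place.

Dose = 2.4 mcg/kg/min × 102.4 kg = 245.76 mcg/min
245.76 mcg/min × 60 min/hr = 14745.6 mcg/hr
Concentration = 58 mg ÷ 133 mL = 0.4360902 mg/mL = 436.0902 mcg/mL
Rate = 14745.6 mcg/hr ÷ 436.0902 mcg/mL = 33.81319 mL/hr
Volume infused = 33.81319 mL/hr × 1 hr = 33.81319 mL
Volume remaining = 133 − 33.81319 = 99.18681 mL
Drug remaining = 99.18681 mL × 436.0902 mcg/mL = 43254.4 mcg = 43.2544 mg

43.3 mg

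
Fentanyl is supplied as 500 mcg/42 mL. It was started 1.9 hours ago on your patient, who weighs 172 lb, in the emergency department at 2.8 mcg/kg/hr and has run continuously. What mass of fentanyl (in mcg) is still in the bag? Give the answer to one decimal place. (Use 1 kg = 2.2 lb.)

Weight = 172 lb ÷ 2.2 lb/kg = 78.18182 kg
Dose = 2.8 mcg/kg/hr × 78.18182 kg = 218.9091 mcg/hr
Concentration = 500 mcg ÷ 42 mL = 11.90476 mcg/mL
Rate = 218.9091 mcg/hr ÷ 11.90476 mcg/mL = 18.38836 mL/hr
Volume infused = 18.38836 mL/hr × 1.9 hr = 34.93789 mL
Volume remaining = 42 − 34.93789 = 7.062109 mL
Drug remaining = 7.062109 mL × 11.90476 mcg/mL = 84.07273 mcg

84.1 mcg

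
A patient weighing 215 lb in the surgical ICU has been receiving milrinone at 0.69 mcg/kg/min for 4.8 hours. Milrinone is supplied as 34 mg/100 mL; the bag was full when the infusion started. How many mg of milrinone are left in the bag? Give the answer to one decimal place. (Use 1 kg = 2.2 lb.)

Weight = 215 lb ÷ 2.2 lb/kg = 97.72727 kg
Dose = 0.69 mcg/kg/min × 97.72727 kg = 67.43182 mcg/min
67.43182 mcg/min × 60 min/hr = 4045.909 mcg/hr
Concentration = 34 mg ÷ 100 mL = 0.34 mg/mL = 340 mcg/mL
Rate = 4045.909 mcg/hr ÷ 340 mcg/mL = 11.89973 mL/hr
Volume infused = 11.89973 mL/hr × 4.8 hr = 57.11872 mL
Volume remaining = 100 − 57.11872 = 42.88128 mL
Drug remaining = 42.88128 mL × 340 mcg/mL = 14579.64 mcg = 14.57964 mg

14.6 mg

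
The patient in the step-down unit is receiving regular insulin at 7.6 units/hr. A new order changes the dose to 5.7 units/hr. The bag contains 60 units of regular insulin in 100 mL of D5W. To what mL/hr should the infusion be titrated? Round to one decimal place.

Concentration = 60 units ÷ 100 mL = 0.6 units/mL
Rate = 5.7 units/hr ÷ 0.6 units/mL = 9.5 mL/hr

9.5 mL/hr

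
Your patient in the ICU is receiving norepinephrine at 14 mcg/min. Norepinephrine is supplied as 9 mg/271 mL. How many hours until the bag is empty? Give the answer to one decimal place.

14 mcg/min × 60 min/hr = 840 mcg/hr
Concentration = 9 mg ÷ 271 mL = 0.03321033 mg/mL = 33.21033 mcg/mL
Rate = 840 mcg/hr ÷ 33.21033 mcg/mL = 25.29333 mL/hr
Duration = 271 mL ÷ 25.29333 mL/hr = 10.71429 hr

10.7 hours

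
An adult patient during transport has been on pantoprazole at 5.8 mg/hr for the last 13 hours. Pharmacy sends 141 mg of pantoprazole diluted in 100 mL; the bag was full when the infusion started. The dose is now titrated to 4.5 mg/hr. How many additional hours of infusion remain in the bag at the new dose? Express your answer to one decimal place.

Initial rate:
Concentration = 141 mg ÷ 100 mL = 1.41 mg/mL
Rate = 5.8 mg/hr ÷ 1.41 mg/mL = 4.113475 mL/hr
Volume infused so far = 4.113475 mL/hr × 13 hr = 53.47518 mL
Volume remaining = 100 − 53.47518 = 46.52482 mL
New rate:
Rate = 4.5 mg/hr ÷ 1.41 mg/mL = 3.191489 mL/hr
Time remaining = 46.52482 mL ÷ 3.191489 mL/hr = 14.57778 hr

14.6 hours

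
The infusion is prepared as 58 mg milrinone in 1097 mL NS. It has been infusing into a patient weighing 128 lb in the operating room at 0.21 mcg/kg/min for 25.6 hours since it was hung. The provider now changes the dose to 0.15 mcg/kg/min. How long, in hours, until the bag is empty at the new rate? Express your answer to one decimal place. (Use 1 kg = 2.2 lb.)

74.9 hours

Initial rate:
Weight = 128 lb ÷ 2.2 lb/kg = 58.18182 kg
Dose = 0.21 mcg/kg/min × 58.18182 kg = 12.21818 mcg/min
12.21818 mcg/min × 60 min/hr = 733.0909 mcg/hr
Concentration = 58 mg ÷ 1097 mL = 0.05287147 mg/mL = 52.87147 mcg/mL
Rate = 733.0909 mcg/hr ÷ 52.87147 mcg/mL = 13.86553 mL/hr
Volume infused so far = 13.86553 mL/hr × 25.6 hr = 354.9576 mL
Volume remaining = 1097 − 354.9576 = 742.0424 mL
New rate:
Dose = 0.15 mcg/kg/min × 58.18182 kg = 8.727273 mcg/min
8.727273 mcg/min × 60 min/hr = 523.6364 mcg/hr
Rate = 523.6364 mcg/hr ÷ 52.87147 mcg/mL = 9.90395 mL/hr
Time remaining = 742.0424 mL ÷ 9.90395 mL/hr = 74.92389 hr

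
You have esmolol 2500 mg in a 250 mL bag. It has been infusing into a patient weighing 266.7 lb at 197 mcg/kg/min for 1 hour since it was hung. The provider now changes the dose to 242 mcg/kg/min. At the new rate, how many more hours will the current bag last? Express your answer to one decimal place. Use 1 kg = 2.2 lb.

0.6 hours

Initial rate:
Weight = 266.7 lb ÷ 2.2 lb/kg = 121.2273 kg
Dose = 197 mcg/kg/min × 121.2273 kg = 23881.77 mcg/min
23881.77 mcg/min × 60 min/hr = 1432906 mcg/hr
Concentration = 2500 mg ÷ 250 mL = 10 mg/mL = 10000 mcg/mL
Rate = 1432906 mcg/hr ÷ 10000 mcg/mL = 143.2906 mL/hr
Volume infused so far = 143.2906 mL/hr × 1 hr = 143.2906 mL
Volume remaining = 250 − 143.2906 = 106.7094 mL
New rate:
Dose = 242 mcg/kg/min × 121.2273 kg = 29337 mcg/min
29337 mcg/min × 60 min/hr = 1760220 mcg/hr
Rate = 1760220 mcg/hr ÷ 10000 mcg/mL = 176.022 mL/hr
Time remaining = 106.7094 mL ÷ 176.022 mL/hr = 0.6062274 hr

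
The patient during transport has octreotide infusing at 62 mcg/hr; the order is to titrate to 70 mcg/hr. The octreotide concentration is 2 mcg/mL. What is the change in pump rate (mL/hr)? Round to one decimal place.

At the current dose:
Rate = 62 mcg/hr ÷ 2 mcg/mL = 31 mL/hr
At the new dose:
Rate = 70 mcg/hr ÷ 2 mcg/mL = 35 mL/hr
Change = 35 − 31 = 4 mL/hr → 4 mL/hr increase

4.0 mL/hr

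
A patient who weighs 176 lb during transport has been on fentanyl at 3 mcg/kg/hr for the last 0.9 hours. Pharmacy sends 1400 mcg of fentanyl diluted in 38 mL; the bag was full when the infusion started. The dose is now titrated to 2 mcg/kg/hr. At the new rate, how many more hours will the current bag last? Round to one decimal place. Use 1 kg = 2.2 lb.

7.4 hours

Initial rate:
Weight = 176 lb ÷ 2.2 lb/kg = 80 kg
Dose = 3 mcg/kg/hr × 80 kg = 240 mcg/hr
Concentration = 1400 mcg ÷ 38 mL = 36.84211 mcg/mL
Rate = 240 mcg/hr ÷ 36.84211 mcg/mL = 6.514286 mL/hr
Volume infused so far = 6.514286 mL/hr × 0.9 hr = 5.862857 mL
Volume remaining = 38 − 5.862857 = 32.13714 mL
New rate:
Dose = 2 mcg/kg/hr × 80 kg = 160 mcg/hr
Rate = 160 mcg/hr ÷ 36.84211 mcg/mL = 4.342857 mL/hr
Time remaining = 32.13714 mL ÷ 4.342857 mL/hr = 7.4 hr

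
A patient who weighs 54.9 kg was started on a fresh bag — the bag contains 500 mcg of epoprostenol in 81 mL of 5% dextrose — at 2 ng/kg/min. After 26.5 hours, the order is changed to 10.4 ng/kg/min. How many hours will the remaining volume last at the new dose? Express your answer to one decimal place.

Initial rate:
Dose = 2 ng/kg/min × 54.9 kg = 109.8 ng/min
109.8 ng/min × 60 min/hr = 6588 ng/hr
Concentration = 500 mcg ÷ 81 mL = 6.17284 mcg/mL = 6172.84 ng/mL
Rate = 6588 ng/hr ÷ 6172.84 ng/mL = 1.067256 mL/hr
Volume infused so far = 1.067256 mL/hr × 26.5 hr = 28.28228 mL
Volume remaining = 81 − 28.28228 = 52.71772 mL
New rate:
Dose = 10.4 ng/kg/min × 54.9 kg = 570.96 ng/min
570.96 ng/min × 60 min/hr = 34257.6 ng/hr
Rate = 34257.6 ng/hr ÷ 6172.84 ng/mL = 5.549731 mL/hr
Time remaining = 52.71772 mL ÷ 5.549731 mL/hr = 9.499148 hr

9.5 hours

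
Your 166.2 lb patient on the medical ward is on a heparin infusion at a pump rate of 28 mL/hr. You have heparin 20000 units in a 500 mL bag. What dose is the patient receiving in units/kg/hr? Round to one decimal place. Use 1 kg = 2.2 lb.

Weight = 166.2 lb ÷ 2.2 lb/kg = 75.54545 kg
Concentration = 20000 units ÷ 500 mL = 40 units/mL
Drug rate = 28 mL/hr × 40 units/mL = 1120 units/hr
1120 units/hr ÷ 75.54545 kg = 14.82551 units/kg/hr

14.8 units/kg/hr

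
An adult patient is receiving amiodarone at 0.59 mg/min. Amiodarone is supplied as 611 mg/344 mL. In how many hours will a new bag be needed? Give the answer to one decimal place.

0.59 mg/min × 60 min/hr = 35.4 mg/hr
Concentration = 611 mg ÷ 344 mL = 1.776163 mg/mL
Rate = 35.4 mg/hr ÷ 1.776163 mg/mL = 19.93061 mL/hr
Duration = 344 mL ÷ 19.93061 mL/hr = 17.25989 hr

17.3 hours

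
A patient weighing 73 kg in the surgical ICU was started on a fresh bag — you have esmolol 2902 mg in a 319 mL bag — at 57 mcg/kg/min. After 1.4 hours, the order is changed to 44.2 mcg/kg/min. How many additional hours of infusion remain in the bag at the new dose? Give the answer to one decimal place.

Initial rate:
Dose = 57 mcg/kg/min × 73 kg = 4161 mcg/min
4161 mcg/min × 60 min/hr = 249660 mcg/hr
Concentration = 2902 mg ÷ 319 mL = 9.097179 mg/mL = 9097.179 mcg/mL
Rate = 249660 mcg/hr ÷ 9097.179 mcg/mL = 27.44367 mL/hr
Volume infused so far = 27.44367 mL/hr × 1.4 hr = 38.42114 mL
Volume remaining = 319 − 38.42114 = 280.5789 mL
New rate:
Dose = 44.2 mcg/kg/min × 73 kg = 3226.6 mcg/min
3226.6 mcg/min × 60 min/hr = 193596 mcg/hr
Rate = 193596 mcg/hr ÷ 9097.179 mcg/mL = 21.28088 mL/hr
Time remaining = 280.5789 mL ÷ 21.28088 mL/hr = 13.18455 hr

13.2 hours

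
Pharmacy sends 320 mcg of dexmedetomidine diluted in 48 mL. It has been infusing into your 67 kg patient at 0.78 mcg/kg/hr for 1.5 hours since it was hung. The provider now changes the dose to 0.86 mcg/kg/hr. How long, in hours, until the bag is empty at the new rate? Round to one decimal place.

4.2 hours

Initial rate:
Dose = 0.78 mcg/kg/hr × 67 kg = 52.26 mcg/hr
Concentration = 320 mcg ÷ 48 mL = 6.666667 mcg/mL
Rate = 52.26 mcg/hr ÷ 6.666667 mcg/mL = 7.839 mL/hr
Volume infused so far = 7.839 mL/hr × 1.5 hr = 11.7585 mL
Volume remaining = 48 − 11.7585 = 36.2415 mL
New rate:
Dose = 0.86 mcg/kg/hr × 67 kg = 57.62 mcg/hr
Rate = 57.62 mcg/hr ÷ 6.666667 mcg/mL = 8.643 mL/hr
Time remaining = 36.2415 mL ÷ 8.643 mL/hr = 4.193162 hr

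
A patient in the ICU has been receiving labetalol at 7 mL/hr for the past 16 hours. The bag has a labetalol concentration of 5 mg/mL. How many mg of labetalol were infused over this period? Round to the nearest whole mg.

Drug rate = 7 mL/hr × 5 mg/mL = 35 mg/hr
Total = 35 mg/hr × 16 hr = 560 mg

560 mg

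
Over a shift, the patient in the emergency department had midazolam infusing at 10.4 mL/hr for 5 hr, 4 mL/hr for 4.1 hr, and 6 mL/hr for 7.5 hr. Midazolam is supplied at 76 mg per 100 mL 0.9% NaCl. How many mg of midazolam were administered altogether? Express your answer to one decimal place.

Concentration = 76 mg ÷ 100 mL = 0.76 mg/mL
Stage 1: 10.4 mL/hr × 5 hr = 52 mL → 52 mL × 0.76 mg/mL = 39.52 mg
Stage 2: 4 mL/hr × 4.1 hr = 16.4 mL → 16.4 mL × 0.76 mg/mL = 12.464 mg
Stage 3: 6 mL/hr × 7.5 hr = 45 mL → 45 mL × 0.76 mg/mL = 34.2 mg
Total = 39.52 + 12.464 + 34.2 = 86.184 mg

86.2 mg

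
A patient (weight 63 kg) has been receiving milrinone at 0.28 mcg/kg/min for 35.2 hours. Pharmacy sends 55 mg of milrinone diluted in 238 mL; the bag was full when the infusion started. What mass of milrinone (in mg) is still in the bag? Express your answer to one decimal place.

Dose = 0.28 mcg/kg/min × 63 kg = 17.64 mcg/min
17.64 mcg/min × 60 min/hr = 1058.4 mcg/hr
Concentration = 55 mg ÷ 238 mL = 0.2310924 mg/mL = 231.0924 mcg/mL
Rate = 1058.4 mcg/hr ÷ 231.0924 mcg/mL = 4.579985 mL/hr
Volume infused = 4.579985 mL/hr × 35.2 hr = 161.2155 mL
Volume remaining = 238 − 161.2155 = 76.78451 mL
Drug remaining = 76.78451 mL × 231.0924 mcg/mL = 17744.32 mcg = 17.74432 mg

17.7 mg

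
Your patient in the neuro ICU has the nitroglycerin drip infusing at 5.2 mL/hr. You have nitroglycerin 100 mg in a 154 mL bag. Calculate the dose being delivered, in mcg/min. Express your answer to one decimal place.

Concentration = 100 mg ÷ 154 mL = 0.6493506 mg/mL = 649.3506 mcg/mL
Drug rate = 5.2 mL/hr × 649.3506 mcg/mL = 3376.623 mcg/hr
3376.623 mcg/hr ÷ 60 min/hr = 56.27706 mcg/min

56.3 mcg/min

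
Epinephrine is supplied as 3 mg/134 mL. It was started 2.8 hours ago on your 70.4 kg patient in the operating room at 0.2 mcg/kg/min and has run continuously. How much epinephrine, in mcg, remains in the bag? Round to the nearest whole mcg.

Dose = 0.2 mcg/kg/min × 70.4 kg = 14.08 mcg/min
14.08 mcg/min × 60 min/hr = 844.8 mcg/hr
Concentration = 3 mg ÷ 134 mL = 0.02238806 mg/mL = 22.38806 mcg/mL
Rate = 844.8 mcg/hr ÷ 22.38806 mcg/mL = 37.7344 mL/hr
Volume infused = 37.7344 mL/hr × 2.8 hr = 105.6563 mL
Volume remaining = 134 − 105.6563 = 28.34368 mL
Drug remaining = 28.34368 mL × 22.38806 mcg/mL = 634.56 mcg

635 mcg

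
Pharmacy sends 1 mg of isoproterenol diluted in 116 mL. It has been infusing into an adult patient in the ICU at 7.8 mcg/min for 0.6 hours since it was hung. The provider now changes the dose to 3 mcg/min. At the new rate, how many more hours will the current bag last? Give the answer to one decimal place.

Initial rate:
7.8 mcg/min × 60 min/hr = 468 mcg/hr
Concentration = 1 mg ÷ 116 mL = 0.00862069 mg/mL = 8.62069 mcg/mL
Rate = 468 mcg/hr ÷ 8.62069 mcg/mL = 54.288 mL/hr
Volume infused so far = 54.288 mL/hr × 0.6 hr = 32.5728 mL
Volume remaining = 116 − 32.5728 = 83.4272 mL
New rate:
3 mcg/min × 60 min/hr = 180 mcg/hr
Rate = 180 mcg/hr ÷ 8.62069 mcg/mL = 20.88 mL/hr
Time remaining = 83.4272 mL ÷ 20.88 mL/hr = 3.995556 hr

4.0 hours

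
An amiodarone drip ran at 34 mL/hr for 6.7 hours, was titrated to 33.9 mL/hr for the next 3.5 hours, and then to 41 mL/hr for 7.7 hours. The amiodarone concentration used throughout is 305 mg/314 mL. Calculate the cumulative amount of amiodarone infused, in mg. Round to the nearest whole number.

Concentration = 305 mg ÷ 314 mL = 0.9713376 mg/mL
Stage 1: 34 mL/hr × 6.7 hr = 227.8 mL → 227.8 mL × 0.9713376 mg/mL = 221.2707 mg
Stage 2: 33.9 mL/hr × 3.5 hr = 118.65 mL → 118.65 mL × 0.9713376 mg/mL = 115.2492 mg
Stage 3: 41 mL/hr × 7.7 hr = 315.7 mL → 315.7 mL × 0.9713376 mg/mL = 306.6513 mg
Total = 221.2707 + 115.2492 + 306.6513 = 643.1712 mg

643 mg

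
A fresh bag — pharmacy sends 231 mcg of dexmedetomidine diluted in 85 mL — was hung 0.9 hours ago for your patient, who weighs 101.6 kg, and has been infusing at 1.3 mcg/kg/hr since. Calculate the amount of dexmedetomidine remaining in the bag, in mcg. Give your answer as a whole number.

Dose = 1.3 mcg/kg/hr × 101.6 kg = 132.08 mcg/hr
Concentration = 231 mcg ÷ 85 mL = 2.717647 mcg/mL
Rate = 132.08 mcg/hr ÷ 2.717647 mcg/mL = 48.60087 mL/hr
Volume infused = 48.60087 mL/hr × 0.9 hr = 43.74078 mL
Volume remaining = 85 − 43.74078 = 41.25922 mL
Drug remaining = 41.25922 mL × 2.717647 mcg/mL = 112.128 mcg

112 mcg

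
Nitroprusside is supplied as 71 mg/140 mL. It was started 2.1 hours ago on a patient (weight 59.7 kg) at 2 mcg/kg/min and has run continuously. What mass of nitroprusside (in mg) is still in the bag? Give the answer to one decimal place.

56.0 mg

Dose = 2 mcg/kg/min × 59.7 kg = 119.4 mcg/min
119.4 mcg/min × 60 min/hr = 7164 mcg/hr
Concentration = 71 mg ÷ 140 mL = 0.5071429 mg/mL = 507.1429 mcg/mL
Rate = 7164 mcg/hr ÷ 507.1429 mcg/mL = 14.1262 mL/hr
Volume infused = 14.1262 mL/hr × 2.1 hr = 29.66501 mL
Volume remaining = 140 − 29.66501 = 110.335 mL
Drug remaining = 110.335 mL × 507.1429 mcg/mL = 55955.6 mcg = 55.9556 mg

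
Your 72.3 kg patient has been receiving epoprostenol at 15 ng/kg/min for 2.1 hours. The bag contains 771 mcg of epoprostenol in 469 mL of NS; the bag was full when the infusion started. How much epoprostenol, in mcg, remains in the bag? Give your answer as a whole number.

634 mcg

Dose = 15 ng/kg/min × 72.3 kg = 1084.5 ng/min
1084.5 ng/min × 60 min/hr = 65070 ng/hr
Concentration = 771 mcg ÷ 469 mL = 1.643923 mcg/mL = 1643.923 ng/mL
Rate = 65070 ng/hr ÷ 1643.923 ng/mL = 39.58214 mL/hr
Volume infused = 39.58214 mL/hr × 2.1 hr = 83.12249 mL
Volume remaining = 469 − 83.12249 = 385.8775 mL
Drug remaining = 385.8775 mL × 1643.923 ng/mL = 634353 ng = 634.353 mcg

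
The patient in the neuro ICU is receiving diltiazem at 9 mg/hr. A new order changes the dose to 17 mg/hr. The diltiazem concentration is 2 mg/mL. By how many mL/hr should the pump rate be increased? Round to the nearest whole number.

4 mL/hr

At the current dose:
Rate = 9 mg/hr ÷ 2 mg/mL = 4.5 mL/hr
At the new dose:
Rate = 17 mg/hr ÷ 2 mg/mL = 8.5 mL/hr
Change = 8.5 − 4.5 = 4 mL/hr → 4 mL/hr increase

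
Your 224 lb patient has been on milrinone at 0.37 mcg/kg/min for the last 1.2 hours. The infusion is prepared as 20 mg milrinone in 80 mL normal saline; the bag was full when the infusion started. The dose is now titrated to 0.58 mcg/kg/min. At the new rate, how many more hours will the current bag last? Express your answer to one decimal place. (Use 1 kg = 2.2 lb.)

Initial rate:
Weight = 224 lb ÷ 2.2 lb/kg = 101.8182 kg
Dose = 0.37 mcg/kg/min × 101.8182 kg = 37.67273 mcg/min
37.67273 mcg/min × 60 min/hr = 2260.364 mcg/hr
Concentration = 20 mg ÷ 80 mL = 0.25 mg/mL = 250 mcg/mL
Rate = 2260.364 mcg/hr ÷ 250 mcg/mL = 9.041455 mL/hr
Volume infused so far = 9.041455 mL/hr × 1.2 hr = 10.84975 mL
Volume remaining = 80 − 10.84975 = 69.15025 mL
New rate:
Dose = 0.58 mcg/kg/min × 101.8182 kg = 59.05455 mcg/min
59.05455 mcg/min × 60 min/hr = 3543.273 mcg/hr
Rate = 3543.273 mcg/hr ÷ 250 mcg/mL = 14.17309 mL/hr
Time remaining = 69.15025 mL ÷ 14.17309 mL/hr = 4.878982 hr

4.9 hours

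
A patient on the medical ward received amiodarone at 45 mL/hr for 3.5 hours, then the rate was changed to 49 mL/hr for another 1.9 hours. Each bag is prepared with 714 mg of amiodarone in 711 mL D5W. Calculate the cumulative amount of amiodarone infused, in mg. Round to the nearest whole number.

Concentration = 714 mg ÷ 711 mL = 1.004219 mg/mL
Stage 1: 45 mL/hr × 3.5 hr = 157.5 mL → 157.5 mL × 1.004219 mg/mL = 158.1646 mg
Stage 2: 49 mL/hr × 1.9 hr = 93.1 mL → 93.1 mL × 1.004219 mg/mL = 93.49283 mg
Total = 158.1646 + 93.49283 = 251.6574 mg

252 mg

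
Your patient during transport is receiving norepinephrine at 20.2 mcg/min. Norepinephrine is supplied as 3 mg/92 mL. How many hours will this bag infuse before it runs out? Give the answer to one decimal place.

2.5 hours

20.2 mcg/min × 60 min/hr = 1212 mcg/hr
Concentration = 3 mg ÷ 92 mL = 0.0326087 mg/mL = 32.6087 mcg/mL
Rate = 1212 mcg/hr ÷ 32.6087 mcg/mL = 37.168 mL/hr
Duration = 92 mL ÷ 37.168 mL/hr = 2.475248 hr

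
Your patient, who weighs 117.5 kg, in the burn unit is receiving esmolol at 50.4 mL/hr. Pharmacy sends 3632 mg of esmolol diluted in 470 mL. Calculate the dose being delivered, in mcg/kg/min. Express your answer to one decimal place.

Concentration = 3632 mg ÷ 470 mL = 7.72766 mg/mL = 7727.66 mcg/mL
Drug rate = 50.4 mL/hr × 7727.66 mcg/mL = 389474 mcg/hr
389474 mcg/hr ÷ 60 min/hr = 6491.234 mcg/min
6491.234 mcg/min ÷ 117.5 kg = 55.24455 mcg/kg/min

55.2 mcg/kg/min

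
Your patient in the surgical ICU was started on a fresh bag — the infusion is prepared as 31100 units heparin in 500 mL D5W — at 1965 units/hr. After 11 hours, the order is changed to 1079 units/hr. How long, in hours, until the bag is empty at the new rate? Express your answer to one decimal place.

8.8 hours

Initial rate:
Concentration = 31100 units ÷ 500 mL = 62.2 units/mL
Rate = 1965 units/hr ÷ 62.2 units/mL = 31.59164 mL/hr
Volume infused so far = 31.59164 mL/hr × 11 hr = 347.508 mL
Volume remaining = 500 − 347.508 = 152.492 mL
New rate:
Rate = 1079 units/hr ÷ 62.2 units/mL = 17.34727 mL/hr
Time remaining = 152.492 mL ÷ 17.34727 mL/hr = 8.790547 hr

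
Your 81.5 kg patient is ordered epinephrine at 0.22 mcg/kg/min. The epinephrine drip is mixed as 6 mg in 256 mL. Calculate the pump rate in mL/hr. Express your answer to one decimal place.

Dose = 0.22 mcg/kg/min × 81.5 kg = 17.93 mcg/min
17.93 mcg/min × 60 min/hr = 1075.8 mcg/hr
Concentration = 6 mg ÷ 256 mL = 0.0234375 mg/mL = 23.4375 mcg/mL
Rate = 1075.8 mcg/hr ÷ 23.4375 mcg/mL = 45.9008 mL/hr

45.9 mL/hr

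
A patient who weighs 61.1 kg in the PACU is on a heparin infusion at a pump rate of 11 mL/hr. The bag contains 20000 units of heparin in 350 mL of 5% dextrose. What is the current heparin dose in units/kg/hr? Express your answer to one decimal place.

Concentration = 20000 units ÷ 350 mL = 57.14286 units/mL
Drug rate = 11 mL/hr × 57.14286 units/mL = 628.5714 units/hr
628.5714 units/hr ÷ 61.1 kg = 10.28758 units/kg/hr

10.3 units/kg/hr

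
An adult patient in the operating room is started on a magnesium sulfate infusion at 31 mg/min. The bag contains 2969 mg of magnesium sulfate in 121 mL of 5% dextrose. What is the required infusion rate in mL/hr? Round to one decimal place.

75.8 mL/hr

31 mg/min × 60 min/hr = 1860 mg/hr
Concentration = 2969 mg ÷ 121 mL = 24.53719 mg/mL
Rate = 1860 mg/hr ÷ 24.53719 mg/mL = 75.8033 mL/hr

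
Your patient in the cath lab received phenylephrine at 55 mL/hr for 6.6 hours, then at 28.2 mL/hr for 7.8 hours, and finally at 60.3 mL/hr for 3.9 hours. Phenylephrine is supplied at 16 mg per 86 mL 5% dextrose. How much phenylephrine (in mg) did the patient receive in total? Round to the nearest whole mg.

Concentration = 16 mg ÷ 86 mL = 0.1860465 mg/mL
Stage 1: 55 mL/hr × 6.6 hr = 363 mL → 363 mL × 0.1860465 mg/mL = 67.53488 mg
Stage 2: 28.2 mL/hr × 7.8 hr = 219.96 mL → 219.96 mL × 0.1860465 mg/mL = 40.92279 mg
Stage 3: 60.3 mL/hr × 3.9 hr = 235.17 mL → 235.17 mL × 0.1860465 mg/mL = 43.75256 mg
Total = 67.53488 + 40.92279 + 43.75256 = 152.2102 mg

152 mg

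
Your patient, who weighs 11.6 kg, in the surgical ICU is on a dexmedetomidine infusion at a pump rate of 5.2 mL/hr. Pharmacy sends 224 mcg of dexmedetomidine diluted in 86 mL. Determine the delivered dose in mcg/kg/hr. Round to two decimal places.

1.17 mcg/kg/hr

Concentration = 224 mcg ÷ 86 mL = 2.604651 mcg/mL
Drug rate = 5.2 mL/hr × 2.604651 mcg/mL = 13.54419 mcg/hr
13.54419 mcg/hr ÷ 11.6 kg = 1.167602 mcg/kg/hr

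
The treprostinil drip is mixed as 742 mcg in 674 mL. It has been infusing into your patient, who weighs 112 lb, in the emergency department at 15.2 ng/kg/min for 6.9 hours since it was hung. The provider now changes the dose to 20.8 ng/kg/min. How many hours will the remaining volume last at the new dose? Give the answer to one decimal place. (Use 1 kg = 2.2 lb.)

6.6 hours

Initial rate:
Weight = 112 lb ÷ 2.2 lb/kg = 50.90909 kg
Dose = 15.2 ng/kg/min × 50.90909 kg = 773.8182 ng/min
773.8182 ng/min × 60 min/hr = 46429.09 ng/hr
Concentration = 742 mcg ÷ 674 mL = 1.10089 mcg/mL = 1100.89 ng/mL
Rate = 46429.09 ng/hr ÷ 1100.89 ng/mL = 42.17413 mL/hr
Volume infused so far = 42.17413 mL/hr × 6.9 hr = 291.0015 mL
Volume remaining = 674 − 291.0015 = 382.9985 mL
New rate:
Dose = 20.8 ng/kg/min × 50.90909 kg = 1058.909 ng/min
1058.909 ng/min × 60 min/hr = 63534.55 ng/hr
Rate = 63534.55 ng/hr ÷ 1100.89 ng/mL = 57.71197 mL/hr
Time remaining = 382.9985 mL ÷ 57.71197 mL/hr = 6.636378 hr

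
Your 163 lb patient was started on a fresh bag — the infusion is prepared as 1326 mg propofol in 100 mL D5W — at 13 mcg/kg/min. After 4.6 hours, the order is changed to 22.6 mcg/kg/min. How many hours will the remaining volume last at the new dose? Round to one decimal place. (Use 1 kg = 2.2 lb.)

Initial rate:
Weight = 163 lb ÷ 2.2 lb/kg = 74.09091 kg
Dose = 13 mcg/kg/min × 74.09091 kg = 963.1818 mcg/min
963.1818 mcg/min × 60 min/hr = 57790.91 mcg/hr
Concentration = 1326 mg ÷ 100 mL = 13.26 mg/mL = 13260 mcg/mL
Rate = 57790.91 mcg/hr ÷ 13260 mcg/mL = 4.358289 mL/hr
Volume infused so far = 4.358289 mL/hr × 4.6 hr = 20.04813 mL
Volume remaining = 100 − 20.04813 = 79.95187 mL
New rate:
Dose = 22.6 mcg/kg/min × 74.09091 kg = 1674.455 mcg/min
1674.455 mcg/min × 60 min/hr = 100467.3 mcg/hr
Rate = 100467.3 mcg/hr ÷ 13260 mcg/mL = 7.576717 mL/hr
Time remaining = 79.95187 mL ÷ 7.576717 mL/hr = 10.55231 hr

10.6 hours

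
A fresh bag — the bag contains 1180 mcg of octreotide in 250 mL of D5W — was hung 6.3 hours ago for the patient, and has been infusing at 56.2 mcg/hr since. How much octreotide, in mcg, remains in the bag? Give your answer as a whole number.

826 mcg

Concentration = 1180 mcg ÷ 250 mL = 4.72 mcg/mL
Rate = 56.2 mcg/hr ÷ 4.72 mcg/mL = 11.90678 mL/hr
Volume infused = 11.90678 mL/hr × 6.3 hr = 75.01271 mL
Volume remaining = 250 − 75.01271 = 174.9873 mL
Drug remaining = 174.9873 mL × 4.72 mcg/mL = 825.94 mcg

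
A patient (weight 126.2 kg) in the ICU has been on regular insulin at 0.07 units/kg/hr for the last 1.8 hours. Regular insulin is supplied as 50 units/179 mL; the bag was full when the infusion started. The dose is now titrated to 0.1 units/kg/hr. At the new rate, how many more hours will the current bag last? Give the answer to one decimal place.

Initial rate:
Dose = 0.07 units/kg/hr × 126.2 kg = 8.834 units/hr
Concentration = 50 units ÷ 179 mL = 0.2793296 units/mL
Rate = 8.834 units/hr ÷ 0.2793296 units/mL = 31.62572 mL/hr
Volume infused so far = 31.62572 mL/hr × 1.8 hr = 56.9263 mL
Volume remaining = 179 − 56.9263 = 122.0737 mL
New rate:
Dose = 0.1 units/kg/hr × 126.2 kg = 12.62 units/hr
Rate = 12.62 units/hr ÷ 0.2793296 units/mL = 45.1796 mL/hr
Time remaining = 122.0737 mL ÷ 45.1796 mL/hr = 2.701965 hr

2.7 hours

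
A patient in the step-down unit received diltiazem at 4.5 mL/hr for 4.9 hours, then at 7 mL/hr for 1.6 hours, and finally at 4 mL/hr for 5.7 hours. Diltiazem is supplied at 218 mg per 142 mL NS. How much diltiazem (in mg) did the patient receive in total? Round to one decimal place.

86.0 mg

Concentration = 218 mg ÷ 142 mL = 1.535211 mg/mL
Stage 1: 4.5 mL/hr × 4.9 hr = 22.05 mL → 22.05 mL × 1.535211 mg/mL = 33.85141 mg
Stage 2: 7 mL/hr × 1.6 hr = 11.2 mL → 11.2 mL × 1.535211 mg/mL = 17.19437 mg
Stage 3: 4 mL/hr × 5.7 hr = 22.8 mL → 22.8 mL × 1.535211 mg/mL = 35.00282 mg
Total = 33.85141 + 17.19437 + 35.00282 = 86.04859 mg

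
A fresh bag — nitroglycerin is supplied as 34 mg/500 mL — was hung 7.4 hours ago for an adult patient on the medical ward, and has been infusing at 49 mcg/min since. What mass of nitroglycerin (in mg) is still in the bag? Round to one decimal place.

49 mcg/min × 60 min/hr = 2940 mcg/hr
Concentration = 34 mg ÷ 500 mL = 0.068 mg/mL = 68 mcg/mL
Rate = 2940 mcg/hr ÷ 68 mcg/mL = 43.23529 mL/hr
Volume infused = 43.23529 mL/hr × 7.4 hr = 319.9412 mL
Volume remaining = 500 − 319.9412 = 180.0588 mL
Drug remaining = 180.0588 mL × 68 mcg/mL = 12244 mcg = 12.244 mg

12.2 mg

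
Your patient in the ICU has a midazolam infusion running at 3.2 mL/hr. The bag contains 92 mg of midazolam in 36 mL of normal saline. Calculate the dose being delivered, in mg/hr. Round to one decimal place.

Concentration = 92 mg ÷ 36 mL = 2.555556 mg/mL
Drug rate = 3.2 mL/hr × 2.555556 mg/mL = 8.177778 mg/hr

8.2 mg/hr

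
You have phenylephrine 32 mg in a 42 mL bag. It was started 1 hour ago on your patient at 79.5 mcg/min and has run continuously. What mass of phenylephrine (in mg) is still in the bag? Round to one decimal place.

79.5 mcg/min × 60 min/hr = 4770 mcg/hr
Concentration = 32 mg ÷ 42 mL = 0.7619048 mg/mL = 761.9048 mcg/mL
Rate = 4770 mcg/hr ÷ 761.9048 mcg/mL = 6.260625 mL/hr
Volume infused = 6.260625 mL/hr × 1 hr = 6.260625 mL
Volume remaining = 42 − 6.260625 = 35.73938 mL
Drug remaining = 35.73938 mL × 761.9048 mcg/mL = 27230 mcg = 27.23 mg

27.2 mg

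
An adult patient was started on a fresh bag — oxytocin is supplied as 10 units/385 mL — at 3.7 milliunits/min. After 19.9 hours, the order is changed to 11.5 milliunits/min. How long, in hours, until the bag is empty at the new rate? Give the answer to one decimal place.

8.1 hours

Initial rate:
3.7 milliunits/min × 60 min/hr = 222 milliunits/hr
Concentration = 10 units ÷ 385 mL = 0.02597403 units/mL = 25.97403 milliunits/mL
Rate = 222 milliunits/hr ÷ 25.97403 milliunits/mL = 8.547 mL/hr
Volume infused so far = 8.547 mL/hr × 19.9 hr = 170.0853 mL
Volume remaining = 385 − 170.0853 = 214.9147 mL
New rate:
11.5 milliunits/min × 60 min/hr = 690 milliunits/hr
Rate = 690 milliunits/hr ÷ 25.97403 milliunits/mL = 26.565 mL/hr
Time remaining = 214.9147 mL ÷ 26.565 mL/hr = 8.090145 hr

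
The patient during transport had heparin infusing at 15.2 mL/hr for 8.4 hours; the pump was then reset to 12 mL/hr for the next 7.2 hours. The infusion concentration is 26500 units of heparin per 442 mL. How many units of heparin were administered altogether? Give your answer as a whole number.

12835 units

Concentration = 26500 units ÷ 442 mL = 59.95475 units/mL
Stage 1: 15.2 mL/hr × 8.4 hr = 127.68 mL → 127.68 mL × 59.95475 units/mL = 7655.023 units
Stage 2: 12 mL/hr × 7.2 hr = 86.4 mL → 86.4 mL × 59.95475 units/mL = 5180.09 units
Total = 7655.023 + 5180.09 = 12835.11 units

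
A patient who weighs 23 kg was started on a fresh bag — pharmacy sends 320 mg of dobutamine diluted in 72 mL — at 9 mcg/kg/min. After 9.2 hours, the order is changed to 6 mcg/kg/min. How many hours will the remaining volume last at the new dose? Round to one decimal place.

24.8 hours

Initial rate:
Dose = 9 mcg/kg/min × 23 kg = 207 mcg/min
207 mcg/min × 60 min/hr = 12420 mcg/hr
Concentration = 320 mg ÷ 72 mL = 4.444444 mg/mL = 4444.444 mcg/mL
Rate = 12420 mcg/hr ÷ 4444.444 mcg/mL = 2.7945 mL/hr
Volume infused so far = 2.7945 mL/hr × 9.2 hr = 25.7094 mL
Volume remaining = 72 − 25.7094 = 46.2906 mL
New rate:
Dose = 6 mcg/kg/min × 23 kg = 138 mcg/min
138 mcg/min × 60 min/hr = 8280 mcg/hr
Rate = 8280 mcg/hr ÷ 4444.444 mcg/mL = 1.863 mL/hr
Time remaining = 46.2906 mL ÷ 1.863 mL/hr = 24.84734 hr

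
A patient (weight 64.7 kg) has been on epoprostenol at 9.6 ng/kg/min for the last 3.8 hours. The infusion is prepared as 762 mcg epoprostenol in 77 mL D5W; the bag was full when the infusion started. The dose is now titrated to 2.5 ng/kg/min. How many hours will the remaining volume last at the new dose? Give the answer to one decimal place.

63.9 hours

Initial rate:
Dose = 9.6 ng/kg/min × 64.7 kg = 621.12 ng/min
621.12 ng/min × 60 min/hr = 37267.2 ng/hr
Concentration = 762 mcg ÷ 77 mL = 9.896104 mcg/mL = 9896.104 ng/mL
Rate = 37267.2 ng/hr ÷ 9896.104 ng/mL = 3.765846 mL/hr
Volume infused so far = 3.765846 mL/hr × 3.8 hr = 14.31021 mL
Volume remaining = 77 − 14.31021 = 62.68979 mL
New rate:
Dose = 2.5 ng/kg/min × 64.7 kg = 161.75 ng/min
161.75 ng/min × 60 min/hr = 9705 ng/hr
Rate = 9705 ng/hr ÷ 9896.104 ng/mL = 0.980689 mL/hr
Time remaining = 62.68979 mL ÷ 0.980689 mL/hr = 63.92423 hr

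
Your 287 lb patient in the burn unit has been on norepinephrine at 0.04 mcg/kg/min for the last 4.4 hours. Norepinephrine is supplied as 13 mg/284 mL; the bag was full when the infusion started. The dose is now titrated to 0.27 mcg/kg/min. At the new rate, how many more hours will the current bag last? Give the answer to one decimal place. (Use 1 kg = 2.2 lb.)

5.5 hours

Initial rate:
Weight = 287 lb ÷ 2.2 lb/kg = 130.4545 kg
Dose = 0.04 mcg/kg/min × 130.4545 kg = 5.218182 mcg/min
5.218182 mcg/min × 60 min/hr = 313.0909 mcg/hr
Concentration = 13 mg ÷ 284 mL = 0.04577465 mg/mL = 45.77465 mcg/mL
Rate = 313.0909 mcg/hr ÷ 45.77465 mcg/mL = 6.839832 mL/hr
Volume infused so far = 6.839832 mL/hr × 4.4 hr = 30.09526 mL
Volume remaining = 284 − 30.09526 = 253.9047 mL
New rate:
Dose = 0.27 mcg/kg/min × 130.4545 kg = 35.22273 mcg/min
35.22273 mcg/min × 60 min/hr = 2113.364 mcg/hr
Rate = 2113.364 mcg/hr ÷ 45.77465 mcg/mL = 46.16887 mL/hr
Time remaining = 253.9047 mL ÷ 46.16887 mL/hr = 5.49948 hr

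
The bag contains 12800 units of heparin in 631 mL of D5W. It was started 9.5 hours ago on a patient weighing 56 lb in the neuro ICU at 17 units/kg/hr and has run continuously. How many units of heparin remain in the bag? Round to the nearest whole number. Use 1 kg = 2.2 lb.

8689 units

Weight = 56 lb ÷ 2.2 lb/kg = 25.45455 kg
Dose = 17 units/kg/hr × 25.45455 kg = 432.7273 units/hr
Concentration = 12800 units ÷ 631 mL = 20.28526 units/mL
Rate = 432.7273 units/hr ÷ 20.28526 units/mL = 21.3321 mL/hr
Volume infused = 21.3321 mL/hr × 9.5 hr = 202.655 mL
Volume remaining = 631 − 202.655 = 428.345 mL
Drug remaining = 428.345 mL × 20.28526 units/mL = 8689.091 units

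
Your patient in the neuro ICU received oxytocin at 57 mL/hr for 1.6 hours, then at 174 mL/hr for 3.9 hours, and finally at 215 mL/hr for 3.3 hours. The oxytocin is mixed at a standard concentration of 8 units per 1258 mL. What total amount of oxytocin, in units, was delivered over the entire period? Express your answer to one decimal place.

Concentration = 8 units ÷ 1258 mL = 0.0063593 units/mL
Stage 1: 57 mL/hr × 1.6 hr = 91.2 mL → 91.2 mL × 0.0063593 units/mL = 0.5799682 units
Stage 2: 174 mL/hr × 3.9 hr = 678.6 mL → 678.6 mL × 0.0063593 units/mL = 4.315421 units
Stage 3: 215 mL/hr × 3.3 hr = 709.5 mL → 709.5 mL × 0.0063593 units/mL = 4.511924 units
Total = 0.5799682 + 4.315421 + 4.511924 = 9.407313 units

9.4 units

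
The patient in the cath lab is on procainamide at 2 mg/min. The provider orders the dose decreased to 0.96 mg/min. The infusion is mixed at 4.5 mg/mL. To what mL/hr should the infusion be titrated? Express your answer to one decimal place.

0.96 mg/min × 60 min/hr = 57.6 mg/hr
Rate = 57.6 mg/hr ÷ 4.5 mg/mL = 12.8 mL/hr

12.8 mL/hr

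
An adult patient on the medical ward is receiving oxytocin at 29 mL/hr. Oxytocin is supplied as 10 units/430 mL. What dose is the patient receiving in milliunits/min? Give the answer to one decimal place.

11.2 milliunits/min

Concentration = 10 units ÷ 430 mL = 0.02325581 units/mL = 23.25581 milliunits/mL
Drug rate = 29 mL/hr × 23.25581 milliunits/mL = 674.4186 milliunits/hr
674.4186 milliunits/hr ÷ 60 min/hr = 11.24031 milliunits/min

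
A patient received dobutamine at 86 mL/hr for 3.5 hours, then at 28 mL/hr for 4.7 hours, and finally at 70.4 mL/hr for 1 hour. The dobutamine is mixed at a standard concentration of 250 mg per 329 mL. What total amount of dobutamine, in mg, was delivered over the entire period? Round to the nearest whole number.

382 mg

Concentration = 250 mg ÷ 329 mL = 0.7598784 mg/mL
Stage 1: 86 mL/hr × 3.5 hr = 301 mL → 301 mL × 0.7598784 mg/mL = 228.7234 mg
Stage 2: 28 mL/hr × 4.7 hr = 131.6 mL → 131.6 mL × 0.7598784 mg/mL = 100 mg
Stage 3: 70.4 mL/hr × 1 hr = 70.4 mL → 70.4 mL × 0.7598784 mg/mL = 53.49544 mg
Total = 228.7234 + 100 + 53.49544 = 382.2188 mg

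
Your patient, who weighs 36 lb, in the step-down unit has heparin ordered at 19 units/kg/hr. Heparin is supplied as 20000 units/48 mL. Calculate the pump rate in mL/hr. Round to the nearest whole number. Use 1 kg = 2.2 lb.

1 mL/hr

Weight = 36 lb ÷ 2.2 lb/kg = 16.36364 kg
Dose = 19 units/kg/hr × 16.36364 kg = 310.9091 units/hr
Concentration = 20000 units ÷ 48 mL = 416.6667 units/mL
Rate = 310.9091 units/hr ÷ 416.6667 units/mL = 0.7461818 mL/hr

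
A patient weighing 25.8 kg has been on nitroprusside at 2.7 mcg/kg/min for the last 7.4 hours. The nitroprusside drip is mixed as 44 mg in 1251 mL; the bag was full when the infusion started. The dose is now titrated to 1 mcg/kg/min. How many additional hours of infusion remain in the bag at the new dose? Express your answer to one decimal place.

8.4 hours

Initial rate:
Dose = 2.7 mcg/kg/min × 25.8 kg = 69.66 mcg/min
69.66 mcg/min × 60 min/hr = 4179.6 mcg/hr
Concentration = 44 mg ÷ 1251 mL = 0.03517186 mg/mL = 35.17186 mcg/mL
Rate = 4179.6 mcg/hr ÷ 35.17186 mcg/mL = 118.8336 mL/hr
Volume infused so far = 118.8336 mL/hr × 7.4 hr = 879.3688 mL
Volume remaining = 1251 − 879.3688 = 371.6312 mL
New rate:
Dose = 1 mcg/kg/min × 25.8 kg = 25.8 mcg/min
25.8 mcg/min × 60 min/hr = 1548 mcg/hr
Rate = 1548 mcg/hr ÷ 35.17186 mcg/mL = 44.01245 mL/hr
Time remaining = 371.6312 mL ÷ 44.01245 mL/hr = 8.443773 hr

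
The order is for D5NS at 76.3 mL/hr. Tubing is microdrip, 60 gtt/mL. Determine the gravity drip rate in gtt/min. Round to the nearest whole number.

76.3 mL/hr ÷ 60 min/hr = 1.271667 mL/min
1.271667 mL/min × 60 gtt/mL = 76.3 gtt/min

76 gtt/min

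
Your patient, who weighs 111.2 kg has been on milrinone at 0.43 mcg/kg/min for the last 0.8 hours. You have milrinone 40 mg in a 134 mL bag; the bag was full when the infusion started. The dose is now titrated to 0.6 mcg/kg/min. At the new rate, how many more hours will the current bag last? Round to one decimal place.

Initial rate:
Dose = 0.43 mcg/kg/min × 111.2 kg = 47.816 mcg/min
47.816 mcg/min × 60 min/hr = 2868.96 mcg/hr
Concentration = 40 mg ÷ 134 mL = 0.2985075 mg/mL = 298.5075 mcg/mL
Rate = 2868.96 mcg/hr ÷ 298.5075 mcg/mL = 9.611016 mL/hr
Volume infused so far = 9.611016 mL/hr × 0.8 hr = 7.688813 mL
Volume remaining = 134 − 7.688813 = 126.3112 mL
New rate:
Dose = 0.6 mcg/kg/min × 111.2 kg = 66.72 mcg/min
66.72 mcg/min × 60 min/hr = 4003.2 mcg/hr
Rate = 4003.2 mcg/hr ÷ 298.5075 mcg/mL = 13.41072 mL/hr
Time remaining = 126.3112 mL ÷ 13.41072 mL/hr = 9.418673 hr

9.4 hours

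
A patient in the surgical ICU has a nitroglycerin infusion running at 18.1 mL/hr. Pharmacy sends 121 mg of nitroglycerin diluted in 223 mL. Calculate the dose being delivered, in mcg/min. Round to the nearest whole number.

164 mcg/min

Concentration = 121 mg ÷ 223 mL = 0.5426009 mg/mL = 542.6009 mcg/mL
Drug rate = 18.1 mL/hr × 542.6009 mcg/mL = 9821.076 mcg/hr
9821.076 mcg/hr ÷ 60 min/hr = 163.6846 mcg/min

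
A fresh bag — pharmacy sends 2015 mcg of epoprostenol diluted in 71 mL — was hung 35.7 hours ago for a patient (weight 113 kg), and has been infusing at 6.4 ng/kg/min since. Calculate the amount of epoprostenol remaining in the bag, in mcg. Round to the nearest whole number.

Dose = 6.4 ng/kg/min × 113 kg = 723.2 ng/min
723.2 ng/min × 60 min/hr = 43392 ng/hr
Concentration = 2015 mcg ÷ 71 mL = 28.38028 mcg/mL = 28380.28 ng/mL
Rate = 43392 ng/hr ÷ 28380.28 ng/mL = 1.528949 mL/hr
Volume infused = 1.528949 mL/hr × 35.7 hr = 54.58348 mL
Volume remaining = 71 − 54.58348 = 16.41652 mL
Drug remaining = 16.41652 mL × 28380.28 ng/mL = 465905.6 ng = 465.9056 mcg

466 mcg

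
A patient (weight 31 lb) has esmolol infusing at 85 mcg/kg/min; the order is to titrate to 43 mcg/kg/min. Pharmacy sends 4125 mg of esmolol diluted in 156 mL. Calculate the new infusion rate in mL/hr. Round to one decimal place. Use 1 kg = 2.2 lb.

1.4 mL/hr

Weight = 31 lb ÷ 2.2 lb/kg = 14.09091 kg
Dose = 43 mcg/kg/min × 14.09091 kg = 605.9091 mcg/min
605.9091 mcg/min × 60 min/hr = 36354.55 mcg/hr
Concentration = 4125 mg ÷ 156 mL = 26.44231 mg/mL = 26442.31 mcg/mL
Rate = 36354.55 mcg/hr ÷ 26442.31 mcg/mL = 1.374863 mL/hr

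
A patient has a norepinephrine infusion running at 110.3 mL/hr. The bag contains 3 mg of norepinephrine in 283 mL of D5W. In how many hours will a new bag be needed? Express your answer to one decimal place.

Duration = 283 mL ÷ 110.3 mL/hr = 2.56573 hr

2.6 hours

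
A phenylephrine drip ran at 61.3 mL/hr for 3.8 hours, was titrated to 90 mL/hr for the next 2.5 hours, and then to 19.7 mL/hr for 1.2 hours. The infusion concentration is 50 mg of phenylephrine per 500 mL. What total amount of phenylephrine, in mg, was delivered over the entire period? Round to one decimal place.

48.2 mg

Concentration = 50 mg ÷ 500 mL = 0.1 mg/mL
Stage 1: 61.3 mL/hr × 3.8 hr = 232.94 mL → 232.94 mL × 0.1 mg/mL = 23.294 mg
Stage 2: 90 mL/hr × 2.5 hr = 225 mL → 225 mL × 0.1 mg/mL = 22.5 mg
Stage 3: 19.7 mL/hr × 1.2 hr = 23.64 mL → 23.64 mL × 0.1 mg/mL = 2.364 mg
Total = 23.294 + 22.5 + 2.364 = 48.158 mg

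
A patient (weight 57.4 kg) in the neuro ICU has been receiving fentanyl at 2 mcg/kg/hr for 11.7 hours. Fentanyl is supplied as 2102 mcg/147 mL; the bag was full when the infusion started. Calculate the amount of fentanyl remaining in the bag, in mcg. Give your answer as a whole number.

759 mcg

Dose = 2 mcg/kg/hr × 57.4 kg = 114.8 mcg/hr
Concentration = 2102 mcg ÷ 147 mL = 14.29932 mcg/mL
Rate = 114.8 mcg/hr ÷ 14.29932 mcg/mL = 8.028354 mL/hr
Volume infused = 8.028354 mL/hr × 11.7 hr = 93.93174 mL
Volume remaining = 147 − 93.93174 = 53.06826 mL
Drug remaining = 53.06826 mL × 14.29932 mcg/mL = 758.84 mcg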